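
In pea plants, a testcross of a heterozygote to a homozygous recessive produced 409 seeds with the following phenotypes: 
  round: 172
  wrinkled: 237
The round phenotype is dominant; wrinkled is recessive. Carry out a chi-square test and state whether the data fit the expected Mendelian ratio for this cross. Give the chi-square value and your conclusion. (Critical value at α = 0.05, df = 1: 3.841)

A testcross of a heterozygote (Aa × aa) gives a 1:1 phenotypic ratio.
Total ratio parts = 2. Expected numbers out of 409:
  round: 409 × 1/2 = 204.5
  wrinkled: 409 × 1/2 = 204.5
χ² = Σ (O − E)² / E
  round: (172 − 204.5)² / 204.5 = 5.1650
  wrinkled: (237 − 204.5)² / 204.5 = 5.1650
χ² = 5.1650 + 5.1650 = 10.330
Degrees of freedom = 2 − 1 = 1; critical value at α = 0.05 is 3.841.
Since 10.330 > 3.841, we reject the null hypothesis — the data do not fit the 1:1 ratio.

10.330; not consistent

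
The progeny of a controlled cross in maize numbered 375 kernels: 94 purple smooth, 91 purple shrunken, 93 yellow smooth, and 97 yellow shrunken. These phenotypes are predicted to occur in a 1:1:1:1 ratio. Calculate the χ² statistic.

0.200

The 1:1:1:1 ratio has 4 parts, so with N = 375 the expected counts are:
  purple smooth: 375 × 1/4 = 93.75
  purple shrunken: 375 × 1/4 = 93.75
  yellow smooth: 375 × 1/4 = 93.75
  yellow shrunken: 375 × 1/4 = 93.75
χ² = Σ (O − E)² / E
  purple smooth: (94 − 93.75)² / 93.75 = 0.0007
  purple shrunken: (91 − 93.75)² / 93.75 = 0.0807
  yellow smooth: (93 − 93.75)² / 93.75 = 0.0060
  yellow shrunken: (97 − 93.75)² / 93.75 = 0.1127
χ² = 0.0007 + 0.0807 + 0.0060 + 0.1127 = 0.2001 ≈ 0.200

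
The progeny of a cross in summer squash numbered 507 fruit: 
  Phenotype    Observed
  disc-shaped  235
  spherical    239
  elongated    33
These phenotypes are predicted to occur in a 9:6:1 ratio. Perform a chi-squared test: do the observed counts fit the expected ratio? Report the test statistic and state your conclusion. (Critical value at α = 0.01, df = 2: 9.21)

21.451; not consistent

Total ratio parts = 16. Expected numbers out of 507:
  disc-shaped: 507 × 9/16 = 285.1875
  spherical: 507 × 6/16 = 190.125
  elongated: 507 × 1/16 = 31.6875
χ² = Σ (O − E)² / E
  disc-shaped: (235 − 285.1875)² / 285.1875 = 8.8320
  spherical: (239 − 190.125)² / 190.125 = 12.5642
  elongated: (33 − 31.6875)² / 31.6875 = 0.0544
χ² = 8.8320 + 12.5642 + 0.0544 = 21.4506 ≈ 21.451
Degrees of freedom = 3 − 1 = 2; critical value at α = 0.01 is 9.21.
Since 21.451 > 9.21, we reject the null hypothesis — the data do not fit the 9:6:1 ratio.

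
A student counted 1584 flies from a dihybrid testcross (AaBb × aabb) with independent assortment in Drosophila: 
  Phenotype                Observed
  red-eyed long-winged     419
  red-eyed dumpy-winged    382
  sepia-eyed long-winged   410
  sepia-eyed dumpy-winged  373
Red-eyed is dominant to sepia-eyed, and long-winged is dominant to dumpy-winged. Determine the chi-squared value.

A dihybrid testcross with independent assortment gives a 1:1:1:1 ratio.
Expected counts for N = 1584 under a 1:1:1:1 ratio (total parts = 4):
  red-eyed long-winged: 1584 × 1/4 = 396
  red-eyed dumpy-winged: 1584 × 1/4 = 396
  sepia-eyed long-winged: 1584 × 1/4 = 396
  sepia-eyed dumpy-winged: 1584 × 1/4 = 396
χ² = Σ (O − E)² / E
  red-eyed long-winged: (419 − 396)² / 396 = 1.3359
  red-eyed dumpy-winged: (382 − 396)² / 396 = 0.4949
  sepia-eyed long-winged: (410 − 396)² / 396 = 0.4949
  sepia-eyed dumpy-winged: (373 − 396)² / 396 = 1.3359
χ² = 1.3359 + 0.4949 + 0.4949 + 1.3359 = 3.6616 ≈ 3.662

3.662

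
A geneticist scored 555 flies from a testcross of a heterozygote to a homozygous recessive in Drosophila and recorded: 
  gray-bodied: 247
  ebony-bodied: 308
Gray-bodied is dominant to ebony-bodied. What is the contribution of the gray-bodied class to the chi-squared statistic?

A testcross of a heterozygote (Aa × aa) gives a 1:1 phenotypic ratio.
Under the 1:1 hypothesis (Σ ratio = 2, N = 555):
  gray-bodied: 555 × 1/2 = 277.5
  ebony-bodied: 555 × 1/2 = 277.5
Contribution of gray-bodied: (247 − 277.5)² / 277.5 = 3.3523

3.352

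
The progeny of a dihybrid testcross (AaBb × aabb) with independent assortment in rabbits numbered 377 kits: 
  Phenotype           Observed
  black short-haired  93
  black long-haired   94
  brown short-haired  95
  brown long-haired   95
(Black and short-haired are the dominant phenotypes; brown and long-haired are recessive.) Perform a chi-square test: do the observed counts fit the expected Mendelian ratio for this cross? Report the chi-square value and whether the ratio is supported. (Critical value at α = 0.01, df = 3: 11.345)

A dihybrid testcross with independent assortment gives a 1:1:1:1 ratio.
The 1:1:1:1 ratio has 4 parts, so with N = 377 the expected counts are:
  black short-haired: 377 × 1/4 = 94.25
  black long-haired: 377 × 1/4 = 94.25
  brown short-haired: 377 × 1/4 = 94.25
  brown long-haired: 377 × 1/4 = 94.25
χ² = Σ (O − E)² / E
  black short-haired: (93 − 94.25)² / 94.25 = 0.0166
  black long-haired: (94 − 94.25)² / 94.25 = 0.0007
  brown short-haired: (95 − 94.25)² / 94.25 = 0.0060
  brown long-haired: (95 − 94.25)² / 94.25 = 0.0060
χ² = 0.0166 + 0.0007 + 0.0060 + 0.0060 = 0.0293 ≈ 0.029
Degrees of freedom = 4 − 1 = 3; critical value at α = 0.01 is 11.345.
Since 0.029 < 11.345, we fail to reject the null hypothesis — the data are consistent with the 1:1:1:1 ratio.

0.029; consistent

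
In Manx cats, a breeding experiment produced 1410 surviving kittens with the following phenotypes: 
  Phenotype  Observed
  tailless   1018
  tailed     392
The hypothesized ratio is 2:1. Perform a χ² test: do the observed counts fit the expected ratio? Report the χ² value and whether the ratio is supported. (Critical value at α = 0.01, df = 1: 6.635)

19.417; not consistent

Total ratio parts = 3. Expected numbers out of 1410:
  tailless: 1410 × 2/3 = 940
  tailed: 1410 × 1/3 = 470
χ² = Σ (O − E)² / E
  tailless: (1018 − 940)² / 940 = 6.4723
  tailed: (392 − 470)² / 470 = 12.9447
χ² = 6.4723 + 12.9447 = 19.417
Degrees of freedom = 2 − 1 = 1; critical value at α = 0.01 is 6.635.
Since 19.417 > 6.635, we reject the null hypothesis — the data do not fit the 2:1 ratio.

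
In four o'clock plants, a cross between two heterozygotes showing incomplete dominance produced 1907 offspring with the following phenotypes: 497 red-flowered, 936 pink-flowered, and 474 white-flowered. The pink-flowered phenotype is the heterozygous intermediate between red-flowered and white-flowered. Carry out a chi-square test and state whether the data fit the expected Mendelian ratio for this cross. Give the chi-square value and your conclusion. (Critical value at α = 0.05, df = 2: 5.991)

1.197; consistent

With incomplete dominance, a heterozygote × heterozygote cross gives a 1:2:1 phenotypic ratio.
Expected counts for N = 1907 under a 1:2:1 ratio (total parts = 4):
  red-flowered: 1907 × 1/4 = 476.75
  pink-flowered: 1907 × 2/4 = 953.5
  white-flowered: 1907 × 1/4 = 476.75
χ² = Σ (O − E)² / E
  red-flowered: (497 − 476.75)² / 476.75 = 0.8601
  pink-flowered: (936 − 953.5)² / 953.5 = 0.3212
  white-flowered: (474 − 476.75)² / 476.75 = 0.0159
χ² = 0.8601 + 0.3212 + 0.0159 = 1.1972 ≈ 1.197
Degrees of freedom = 3 − 1 = 2; critical value at α = 0.05 is 5.991.
Since 1.197 < 5.991, we fail to reject the null hypothesis — the data are consistent with the 1:2:1 ratio.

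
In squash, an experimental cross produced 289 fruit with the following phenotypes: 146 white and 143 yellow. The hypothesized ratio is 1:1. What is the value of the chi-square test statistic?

0.031

Total ratio parts = 2. Expected numbers out of 289:
  white: 289 × 1/2 = 144.5
  yellow: 289 × 1/2 = 144.5
χ² = Σ (O − E)² / E
  white: (146 − 144.5)² / 144.5 = 0.0156
  yellow: (143 − 144.5)² / 144.5 = 0.0156
χ² = 0.0156 + 0.0156 = 0.0312 ≈ 0.031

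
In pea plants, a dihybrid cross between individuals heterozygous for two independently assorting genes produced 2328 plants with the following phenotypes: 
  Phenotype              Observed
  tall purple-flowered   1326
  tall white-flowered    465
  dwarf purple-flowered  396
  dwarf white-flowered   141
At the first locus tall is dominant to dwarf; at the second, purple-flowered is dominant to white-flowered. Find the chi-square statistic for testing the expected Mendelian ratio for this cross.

5.966

A dihybrid F₂ with independent assortment and complete dominance at both loci gives a 9:3:3:1 phenotypic ratio.
Under the 9:3:3:1 hypothesis (Σ ratio = 16, N = 2328):
  tall purple-flowered: 2328 × 9/16 = 1309.5
  tall white-flowered: 2328 × 3/16 = 436.5
  dwarf purple-flowered: 2328 × 3/16 = 436.5
  dwarf white-flowered: 2328 × 1/16 = 145.5
χ² = Σ (O − E)² / E
  tall purple-flowered: (1326 − 1309.5)² / 1309.5 = 0.2079
  tall white-flowered: (465 − 436.5)² / 436.5 = 1.8608
  dwarf purple-flowered: (396 − 436.5)² / 436.5 = 3.7577
  dwarf white-flowered: (141 − 145.5)² / 145.5 = 0.1392
χ² = 0.2079 + 1.8608 + 3.7577 + 0.1392 = 5.9656 ≈ 5.966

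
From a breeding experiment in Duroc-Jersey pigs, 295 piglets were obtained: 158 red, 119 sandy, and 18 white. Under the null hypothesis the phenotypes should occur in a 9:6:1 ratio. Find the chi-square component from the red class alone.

0.380

Total ratio parts = 16. Expected numbers out of 295:
  red: 295 × 9/16 = 165.9375
  sandy: 295 × 6/16 = 110.625
  white: 295 × 1/16 = 18.4375
Contribution of red: (158 − 165.9375)² / 165.9375 = 0.3797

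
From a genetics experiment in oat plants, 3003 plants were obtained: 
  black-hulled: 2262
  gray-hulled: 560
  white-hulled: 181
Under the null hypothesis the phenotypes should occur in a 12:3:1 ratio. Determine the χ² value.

Total ratio parts = 16. Expected numbers out of 3003:
  black-hulled: 3003 × 12/16 = 2252.25
  gray-hulled: 3003 × 3/16 = 563.0625
  white-hulled: 3003 × 1/16 = 187.6875
χ² = Σ (O − E)² / E
  black-hulled: (2262 − 2252.25)² / 2252.25 = 0.0422
  gray-hulled: (560 − 563.0625)² / 563.0625 = 0.0167
  white-hulled: (181 − 187.6875)² / 187.6875 = 0.2383
χ² = 0.0422 + 0.0167 + 0.2383 = 0.2972 ≈ 0.297

0.297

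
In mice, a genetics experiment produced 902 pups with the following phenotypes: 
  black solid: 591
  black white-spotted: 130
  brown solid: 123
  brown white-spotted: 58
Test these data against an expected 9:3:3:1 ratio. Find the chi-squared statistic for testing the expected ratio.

The 9:3:3:1 ratio has 16 parts, so with N = 902 the expected counts are:
  black solid: 902 × 9/16 = 507.375
  black white-spotted: 902 × 3/16 = 169.125
  brown solid: 902 × 3/16 = 169.125
  brown white-spotted: 902 × 1/16 = 56.375
χ² = Σ (O − E)² / E
  black solid: (591 − 507.375)² / 507.375 = 13.7830
  black white-spotted: (130 − 169.125)² / 169.125 = 9.0511
  brown solid: (123 − 169.125)² / 169.125 = 12.5795
  brown white-spotted: (58 − 56.375)² / 56.375 = 0.0468
χ² = 13.7830 + 9.0511 + 12.5795 + 0.0468 = 35.4604 ≈ 35.460

35.460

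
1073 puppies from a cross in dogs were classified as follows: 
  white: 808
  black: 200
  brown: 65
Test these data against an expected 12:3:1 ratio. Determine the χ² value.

0.084

Under the 12:3:1 hypothesis (Σ ratio = 16, N = 1073):
  white: 1073 × 12/16 = 804.75
  black: 1073 × 3/16 = 201.1875
  brown: 1073 × 1/16 = 67.0625
χ² = Σ (O − E)² / E
  white: (808 − 804.75)² / 804.75 = 0.0131
  black: (200 − 201.1875)² / 201.1875 = 0.0070
  brown: (65 − 67.0625)² / 67.0625 = 0.0634
χ² = 0.0131 + 0.0070 + 0.0634 = 0.0835 ≈ 0.084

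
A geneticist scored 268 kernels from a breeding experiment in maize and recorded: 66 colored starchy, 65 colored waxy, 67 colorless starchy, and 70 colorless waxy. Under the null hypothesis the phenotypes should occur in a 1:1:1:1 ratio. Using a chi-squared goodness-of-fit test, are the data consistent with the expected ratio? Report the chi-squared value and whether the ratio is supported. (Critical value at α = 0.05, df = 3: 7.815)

0.209; consistent

Total ratio parts = 4. Expected numbers out of 268:
  colored starchy: 268 × 1/4 = 67
  colored waxy: 268 × 1/4 = 67
  colorless starchy: 268 × 1/4 = 67
  colorless waxy: 268 × 1/4 = 67
χ² = Σ (O − E)² / E
  colored starchy: (66 − 67)² / 67 = 0.0149
  colored waxy: (65 − 67)² / 67 = 0.0597
  colorless starchy: (67 − 67)² / 67 = 0.0000
  colorless waxy: (70 − 67)² / 67 = 0.1343
χ² = 0.0149 + 0.0597 + 0.0000 + 0.1343 = 0.2089 ≈ 0.209
Degrees of freedom = 4 − 1 = 3; critical value at α = 0.05 is 7.815.
Since 0.209 < 7.815, we fail to reject the null hypothesis — the data are consistent with the 1:1:1:1 ratio.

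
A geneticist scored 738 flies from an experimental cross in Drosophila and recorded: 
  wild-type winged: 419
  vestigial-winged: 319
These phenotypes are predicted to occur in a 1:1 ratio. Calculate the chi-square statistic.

13.550

Under the 1:1 hypothesis (Σ ratio = 2, N = 738):
  wild-type winged: 738 × 1/2 = 369
  vestigial-winged: 738 × 1/2 = 369
χ² = Σ (O − E)² / E
  wild-type winged: (419 − 369)² / 369 = 6.7751
  vestigial-winged: (319 − 369)² / 369 = 6.7751
χ² = 6.7751 + 6.7751 = 13.5502 ≈ 13.550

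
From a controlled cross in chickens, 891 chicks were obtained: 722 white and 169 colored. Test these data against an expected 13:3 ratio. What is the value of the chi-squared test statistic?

0.028

Expected counts for N = 891 under a 13:3 ratio (total parts = 16):
  white: 891 × 13/16 = 723.9375
  colored: 891 × 3/16 = 167.0625
χ² = Σ (O − E)² / E
  white: (722 − 723.9375)² / 723.9375 = 0.0052
  colored: (169 − 167.0625)² / 167.0625 = 0.0225
χ² = 0.0052 + 0.0225 = 0.0277 ≈ 0.028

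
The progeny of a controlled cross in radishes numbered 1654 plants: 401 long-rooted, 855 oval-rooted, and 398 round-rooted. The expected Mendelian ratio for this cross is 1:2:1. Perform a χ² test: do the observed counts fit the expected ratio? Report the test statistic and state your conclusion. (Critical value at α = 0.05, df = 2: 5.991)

1.907; consistent

The 1:2:1 ratio has 4 parts, so with N = 1654 the expected counts are:
  long-rooted: 1654 × 1/4 = 413.5
  oval-rooted: 1654 × 2/4 = 827
  round-rooted: 1654 × 1/4 = 413.5
χ² = Σ (O − E)² / E
  long-rooted: (401 − 413.5)² / 413.5 = 0.3779
  oval-rooted: (855 − 827)² / 827 = 0.9480
  round-rooted: (398 − 413.5)² / 413.5 = 0.5810
χ² = 0.3779 + 0.9480 + 0.5810 = 1.9069 ≈ 1.907
Degrees of freedom = 3 − 1 = 2; critical value at α = 0.05 is 5.991.
Since 1.907 < 5.991, we fail to reject the null hypothesis — the data are consistent with the 1:2:1 ratio.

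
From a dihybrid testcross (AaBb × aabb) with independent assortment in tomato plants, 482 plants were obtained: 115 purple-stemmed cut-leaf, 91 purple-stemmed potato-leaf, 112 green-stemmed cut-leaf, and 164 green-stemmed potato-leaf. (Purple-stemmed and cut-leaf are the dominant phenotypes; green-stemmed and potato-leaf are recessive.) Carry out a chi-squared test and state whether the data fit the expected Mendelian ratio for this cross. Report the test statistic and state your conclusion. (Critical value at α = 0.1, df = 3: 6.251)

23.776; not consistent

A dihybrid testcross with independent assortment gives a 1:1:1:1 ratio.
Expected counts for N = 482 under a 1:1:1:1 ratio (total parts = 4):
  purple-stemmed cut-leaf: 482 × 1/4 = 120.5
  purple-stemmed potato-leaf: 482 × 1/4 = 120.5
  green-stemmed cut-leaf: 482 × 1/4 = 120.5
  green-stemmed potato-leaf: 482 × 1/4 = 120.5
χ² = Σ (O − E)² / E
  purple-stemmed cut-leaf: (115 − 120.5)² / 120.5 = 0.2510
  purple-stemmed potato-leaf: (91 − 120.5)² / 120.5 = 7.2220
  green-stemmed cut-leaf: (112 − 120.5)² / 120.5 = 0.5996
  green-stemmed potato-leaf: (164 − 120.5)² / 120.5 = 15.7033
χ² = 0.2510 + 7.2220 + 0.5996 + 15.7033 = 23.7759 ≈ 23.776
Degrees of freedom = 4 − 1 = 3; critical value at α = 0.1 is 6.251.
Since 23.776 > 6.251, we reject the null hypothesis — the data do not fit the 1:1:1:1 ratio.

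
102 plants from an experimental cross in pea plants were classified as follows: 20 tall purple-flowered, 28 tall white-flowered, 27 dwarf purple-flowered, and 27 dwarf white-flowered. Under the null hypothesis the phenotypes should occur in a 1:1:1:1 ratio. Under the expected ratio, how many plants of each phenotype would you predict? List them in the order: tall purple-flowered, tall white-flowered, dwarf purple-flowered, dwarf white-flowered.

The 1:1:1:1 ratio has 4 parts, so with N = 102 the expected counts are:
  tall purple-flowered: 102 × 1/4 = 25.5
  tall white-flowered: 102 × 1/4 = 25.5
  dwarf purple-flowered: 102 × 1/4 = 25.5
  dwarf white-flowered: 102 × 1/4 = 25.5

25.5, 25.5, 25.5, 25.5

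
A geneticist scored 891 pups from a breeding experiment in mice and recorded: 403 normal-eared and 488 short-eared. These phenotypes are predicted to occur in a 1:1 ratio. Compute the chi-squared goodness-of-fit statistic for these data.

8.109

Under the 1:1 hypothesis (Σ ratio = 2, N = 891):
  normal-eared: 891 × 1/2 = 445.5
  short-eared: 891 × 1/2 = 445.5
χ² = Σ (O − E)² / E
  normal-eared: (403 − 445.5)² / 445.5 = 4.0544
  short-eared: (488 − 445.5)² / 445.5 = 4.0544
χ² = 4.0544 + 4.0544 = 8.1088 ≈ 8.109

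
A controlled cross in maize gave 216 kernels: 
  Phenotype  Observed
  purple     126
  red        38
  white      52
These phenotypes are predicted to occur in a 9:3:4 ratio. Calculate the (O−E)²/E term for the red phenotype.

0.154

Under the 9:3:4 hypothesis (Σ ratio = 16, N = 216):
  purple: 216 × 9/16 = 121.5
  red: 216 × 3/16 = 40.5
  white: 216 × 4/16 = 54
Contribution of red: (38 − 40.5)² / 40.5 = 0.1543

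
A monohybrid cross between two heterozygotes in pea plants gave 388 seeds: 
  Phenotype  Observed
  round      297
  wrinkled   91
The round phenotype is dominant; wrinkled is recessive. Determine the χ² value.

0.495

For a monohybrid cross between heterozygotes with complete dominance, the expected phenotypic ratio is 3:1.
Total ratio parts = 4. Expected numbers out of 388:
  round: 388 × 3/4 = 291
  wrinkled: 388 × 1/4 = 97
χ² = Σ (O − E)² / E
  round: (297 − 291)² / 291 = 0.1237
  wrinkled: (91 − 97)² / 97 = 0.3711
χ² = 0.1237 + 0.3711 = 0.4948 ≈ 0.495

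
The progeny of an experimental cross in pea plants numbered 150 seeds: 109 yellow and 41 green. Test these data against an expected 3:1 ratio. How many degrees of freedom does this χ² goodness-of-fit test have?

A goodness-of-fit test with 2 phenotype classes has df = 2 − 1 = 1.

1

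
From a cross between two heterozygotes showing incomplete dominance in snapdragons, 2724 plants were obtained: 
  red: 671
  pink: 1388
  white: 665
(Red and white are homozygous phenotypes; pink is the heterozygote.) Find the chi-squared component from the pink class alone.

0.496

With incomplete dominance, a heterozygote × heterozygote cross gives a 1:2:1 phenotypic ratio.
The 1:2:1 ratio has 4 parts, so with N = 2724 the expected counts are:
  red: 2724 × 1/4 = 681
  pink: 2724 × 2/4 = 1362
  white: 2724 × 1/4 = 681
Contribution of pink: (1388 − 1362)² / 1362 = 0.4963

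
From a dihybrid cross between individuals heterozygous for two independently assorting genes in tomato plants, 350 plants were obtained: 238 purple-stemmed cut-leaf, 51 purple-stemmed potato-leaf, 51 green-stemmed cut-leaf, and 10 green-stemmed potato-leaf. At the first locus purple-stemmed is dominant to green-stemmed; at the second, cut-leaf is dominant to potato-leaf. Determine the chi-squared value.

A dihybrid F₂ with independent assortment and complete dominance at both loci gives a 9:3:3:1 phenotypic ratio.
Total ratio parts = 16. Expected numbers out of 350:
  purple-stemmed cut-leaf: 350 × 9/16 = 196.875
  purple-stemmed potato-leaf: 350 × 3/16 = 65.625
  green-stemmed cut-leaf: 350 × 3/16 = 65.625
  green-stemmed potato-leaf: 350 × 1/16 = 21.875
χ² = Σ (O − E)² / E
  purple-stemmed cut-leaf: (238 − 196.875)² / 196.875 = 8.5906
  purple-stemmed potato-leaf: (51 − 65.625)² / 65.625 = 3.2593
  green-stemmed cut-leaf: (51 − 65.625)² / 65.625 = 3.2593
  green-stemmed potato-leaf: (10 − 21.875)² / 21.875 = 6.4464
χ² = 8.5906 + 3.2593 + 3.2593 + 6.4464 = 21.5556 ≈ 21.556

21.556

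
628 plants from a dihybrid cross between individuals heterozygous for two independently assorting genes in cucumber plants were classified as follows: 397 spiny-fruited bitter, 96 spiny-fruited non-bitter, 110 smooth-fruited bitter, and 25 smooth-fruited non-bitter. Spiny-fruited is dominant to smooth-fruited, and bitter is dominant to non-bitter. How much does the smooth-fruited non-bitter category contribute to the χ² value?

A dihybrid F₂ with independent assortment and complete dominance at both loci gives a 9:3:3:1 phenotypic ratio.
Total ratio parts = 16. Expected numbers out of 628:
  spiny-fruited bitter: 628 × 9/16 = 353.25
  spiny-fruited non-bitter: 628 × 3/16 = 117.75
  smooth-fruited bitter: 628 × 3/16 = 117.75
  smooth-fruited non-bitter: 628 × 1/16 = 39.25
Contribution of smooth-fruited non-bitter: (25 − 39.25)² / 39.25 = 5.1736

5.174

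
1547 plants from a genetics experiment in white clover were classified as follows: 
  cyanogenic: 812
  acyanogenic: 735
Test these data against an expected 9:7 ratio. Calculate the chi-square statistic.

8.893

The 9:7 ratio has 16 parts, so with N = 1547 the expected counts are:
  cyanogenic: 1547 × 9/16 = 870.1875
  acyanogenic: 1547 × 7/16 = 676.8125
χ² = Σ (O − E)² / E
  cyanogenic: (812 − 870.1875)² / 870.1875 = 3.8909
  acyanogenic: (735 − 676.8125)² / 676.8125 = 5.0025
χ² = 3.8909 + 5.0025 = 8.8934 ≈ 8.893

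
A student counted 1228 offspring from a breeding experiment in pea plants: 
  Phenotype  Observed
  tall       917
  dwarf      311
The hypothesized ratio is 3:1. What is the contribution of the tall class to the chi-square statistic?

0.017

Total ratio parts = 4. Expected numbers out of 1228:
  tall: 1228 × 3/4 = 921
  dwarf: 1228 × 1/4 = 307
Contribution of tall: (917 − 921)² / 921 = 0.0174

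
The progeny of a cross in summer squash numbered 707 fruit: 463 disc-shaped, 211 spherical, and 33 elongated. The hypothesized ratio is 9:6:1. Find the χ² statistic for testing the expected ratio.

24.608

The 9:6:1 ratio has 16 parts, so with N = 707 the expected counts are:
  disc-shaped: 707 × 9/16 = 397.6875
  spherical: 707 × 6/16 = 265.125
  elongated: 707 × 1/16 = 44.1875
χ² = Σ (O − E)² / E
  disc-shaped: (463 − 397.6875)² / 397.6875 = 10.7263
  spherical: (211 − 265.125)² / 265.125 = 11.0496
  elongated: (33 − 44.1875)² / 44.1875 = 2.8325
χ² = 10.7263 + 11.0496 + 2.8325 = 24.6084 ≈ 24.608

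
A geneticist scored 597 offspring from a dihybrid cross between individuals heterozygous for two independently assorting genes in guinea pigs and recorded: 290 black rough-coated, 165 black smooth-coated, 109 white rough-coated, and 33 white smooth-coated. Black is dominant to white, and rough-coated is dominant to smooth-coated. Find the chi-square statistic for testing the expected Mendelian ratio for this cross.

31.979

A dihybrid F₂ with independent assortment and complete dominance at both loci gives a 9:3:3:1 phenotypic ratio.
Total ratio parts = 16. Expected numbers out of 597:
  black rough-coated: 597 × 9/16 = 335.8125
  black smooth-coated: 597 × 3/16 = 111.9375
  white rough-coated: 597 × 3/16 = 111.9375
  white smooth-coated: 597 × 1/16 = 37.3125
χ² = Σ (O − E)² / E
  black rough-coated: (290 − 335.8125)² / 335.8125 = 6.2499
  black smooth-coated: (165 − 111.9375)² / 111.9375 = 25.1536
  white rough-coated: (109 − 111.9375)² / 111.9375 = 0.0771
  white smooth-coated: (33 − 37.3125)² / 37.3125 = 0.4984
χ² = 6.2499 + 25.1536 + 0.0771 + 0.4984 = 31.979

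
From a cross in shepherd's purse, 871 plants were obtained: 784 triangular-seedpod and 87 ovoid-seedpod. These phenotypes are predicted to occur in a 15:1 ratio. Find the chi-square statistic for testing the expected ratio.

20.776

The 15:1 ratio has 16 parts, so with N = 871 the expected counts are:
  triangular-seedpod: 871 × 15/16 = 816.5625
  ovoid-seedpod: 871 × 1/16 = 54.4375
χ² = Σ (O − E)² / E
  triangular-seedpod: (784 − 816.5625)² / 816.5625 = 1.2985
  ovoid-seedpod: (87 − 54.4375)² / 54.4375 = 19.4777
χ² = 1.2985 + 19.4777 = 20.7762 ≈ 20.776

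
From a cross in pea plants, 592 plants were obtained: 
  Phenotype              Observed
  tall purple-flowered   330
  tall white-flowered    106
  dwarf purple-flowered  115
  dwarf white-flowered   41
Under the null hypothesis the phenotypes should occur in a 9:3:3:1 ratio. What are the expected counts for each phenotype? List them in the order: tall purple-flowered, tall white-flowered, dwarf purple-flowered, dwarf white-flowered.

Total ratio parts = 16. Expected numbers out of 592:
  tall purple-flowered: 592 × 9/16 = 333
  tall white-flowered: 592 × 3/16 = 111
  dwarf purple-flowered: 592 × 3/16 = 111
  dwarf white-flowered: 592 × 1/16 = 37

333, 111, 111, 37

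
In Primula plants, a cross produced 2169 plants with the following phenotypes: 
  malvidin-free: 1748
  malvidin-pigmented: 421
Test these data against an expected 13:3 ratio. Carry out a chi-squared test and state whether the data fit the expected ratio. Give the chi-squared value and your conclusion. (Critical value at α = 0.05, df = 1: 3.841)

0.620; consistent

Expected counts for N = 2169 under a 13:3 ratio (total parts = 16):
  malvidin-free: 2169 × 13/16 = 1762.3125
  malvidin-pigmented: 2169 × 3/16 = 406.6875
χ² = Σ (O − E)² / E
  malvidin-free: (1748 − 1762.3125)² / 1762.3125 = 0.1162
  malvidin-pigmented: (421 − 406.6875)² / 406.6875 = 0.5037
χ² = 0.1162 + 0.5037 = 0.6199 ≈ 0.620
Degrees of freedom = 2 − 1 = 1; critical value at α = 0.05 is 3.841.
Since 0.620 < 3.841, we fail to reject the null hypothesis — the data are consistent with the 13:3 ratio.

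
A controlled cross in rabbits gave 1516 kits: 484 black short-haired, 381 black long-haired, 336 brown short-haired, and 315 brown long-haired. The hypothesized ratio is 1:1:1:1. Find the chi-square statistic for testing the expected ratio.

44.786

Expected counts for N = 1516 under a 1:1:1:1 ratio (total parts = 4):
  black short-haired: 1516 × 1/4 = 379
  black long-haired: 1516 × 1/4 = 379
  brown short-haired: 1516 × 1/4 = 379
  brown long-haired: 1516 × 1/4 = 379
χ² = Σ (O − E)² / E
  black short-haired: (484 − 379)² / 379 = 29.0897
  black long-haired: (381 − 379)² / 379 = 0.0106
  brown short-haired: (336 − 379)² / 379 = 4.8786
  brown long-haired: (315 − 379)² / 379 = 10.8074
χ² = 29.0897 + 0.0106 + 4.8786 + 10.8074 = 44.7863 ≈ 44.786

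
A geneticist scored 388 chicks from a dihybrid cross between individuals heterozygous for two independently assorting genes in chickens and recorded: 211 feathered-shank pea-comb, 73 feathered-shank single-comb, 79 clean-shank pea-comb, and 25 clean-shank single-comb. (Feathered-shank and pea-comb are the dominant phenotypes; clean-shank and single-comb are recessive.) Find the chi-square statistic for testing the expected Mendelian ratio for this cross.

A dihybrid F₂ with independent assortment and complete dominance at both loci gives a 9:3:3:1 phenotypic ratio.
Total ratio parts = 16. Expected numbers out of 388:
  feathered-shank pea-comb: 388 × 9/16 = 218.25
  feathered-shank single-comb: 388 × 3/16 = 72.75
  clean-shank pea-comb: 388 × 3/16 = 72.75
  clean-shank single-comb: 388 × 1/16 = 24.25
χ² = Σ (O − E)² / E
  feathered-shank pea-comb: (211 − 218.25)² / 218.25 = 0.2408
  feathered-shank single-comb: (73 − 72.75)² / 72.75 = 0.0009
  clean-shank pea-comb: (79 − 72.75)² / 72.75 = 0.5369
  clean-shank single-comb: (25 − 24.25)² / 24.25 = 0.0232
χ² = 0.2408 + 0.0009 + 0.5369 + 0.0232 = 0.8018 ≈ 0.802

0.802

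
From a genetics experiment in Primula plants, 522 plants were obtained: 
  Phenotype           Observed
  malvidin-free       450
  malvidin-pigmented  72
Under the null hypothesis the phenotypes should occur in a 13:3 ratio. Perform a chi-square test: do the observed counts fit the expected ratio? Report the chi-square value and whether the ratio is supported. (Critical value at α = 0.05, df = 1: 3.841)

Expected counts for N = 522 under a 13:3 ratio (total parts = 16):
  malvidin-free: 522 × 13/16 = 424.125
  malvidin-pigmented: 522 × 3/16 = 97.875
χ² = Σ (O − E)² / E
  malvidin-free: (450 − 424.125)² / 424.125 = 1.5786
  malvidin-pigmented: (72 − 97.875)² / 97.875 = 6.8405
χ² = 1.5786 + 6.8405 = 8.4191 ≈ 8.419
Degrees of freedom = 2 − 1 = 1; critical value at α = 0.05 is 3.841.
Since 8.419 > 3.841, we reject the null hypothesis — the data do not fit the 13:3 ratio.

8.419; not consistent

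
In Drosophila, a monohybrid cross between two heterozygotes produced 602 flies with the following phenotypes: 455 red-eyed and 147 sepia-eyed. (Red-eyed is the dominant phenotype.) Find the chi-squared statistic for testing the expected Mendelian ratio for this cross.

0.109

For a monohybrid cross between heterozygotes with complete dominance, the expected phenotypic ratio is 3:1.
Expected counts for N = 602 under a 3:1 ratio (total parts = 4):
  red-eyed: 602 × 3/4 = 451.5
  sepia-eyed: 602 × 1/4 = 150.5
χ² = Σ (O − E)² / E
  red-eyed: (455 − 451.5)² / 451.5 = 0.0271
  sepia-eyed: (147 − 150.5)² / 150.5 = 0.0814
χ² = 0.0271 + 0.0814 = 0.1085 ≈ 0.109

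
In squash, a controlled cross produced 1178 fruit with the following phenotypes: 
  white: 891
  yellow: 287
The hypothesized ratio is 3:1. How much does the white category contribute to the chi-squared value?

0.064

The 3:1 ratio has 4 parts, so with N = 1178 the expected counts are:
  white: 1178 × 3/4 = 883.5
  yellow: 1178 × 1/4 = 294.5
Contribution of white: (891 − 883.5)² / 883.5 = 0.0637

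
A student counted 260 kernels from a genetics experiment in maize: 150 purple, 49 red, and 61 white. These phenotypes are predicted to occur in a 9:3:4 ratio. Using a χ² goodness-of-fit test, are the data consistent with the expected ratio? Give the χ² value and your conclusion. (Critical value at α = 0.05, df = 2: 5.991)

The 9:3:4 ratio has 16 parts, so with N = 260 the expected counts are:
  purple: 260 × 9/16 = 146.25
  red: 260 × 3/16 = 48.75
  white: 260 × 4/16 = 65
χ² = Σ (O − E)² / E
  purple: (150 − 146.25)² / 146.25 = 0.0962
  red: (49 − 48.75)² / 48.75 = 0.0013
  white: (61 − 65)² / 65 = 0.2462
χ² = 0.0962 + 0.0013 + 0.2462 = 0.3437 ≈ 0.344
Degrees of freedom = 3 − 1 = 2; critical value at α = 0.05 is 5.991.
Since 0.344 < 5.991, we fail to reject the null hypothesis — the data are consistent with the 9:3:4 ratio.

0.344; consistent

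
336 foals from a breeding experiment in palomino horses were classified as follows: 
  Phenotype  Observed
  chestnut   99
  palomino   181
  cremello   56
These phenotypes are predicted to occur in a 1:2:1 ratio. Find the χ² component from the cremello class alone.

9.333

Total ratio parts = 4. Expected numbers out of 336:
  chestnut: 336 × 1/4 = 84
  palomino: 336 × 2/4 = 168
  cremello: 336 × 1/4 = 84
Contribution of cremello: (56 − 84)² / 84 = 9.3333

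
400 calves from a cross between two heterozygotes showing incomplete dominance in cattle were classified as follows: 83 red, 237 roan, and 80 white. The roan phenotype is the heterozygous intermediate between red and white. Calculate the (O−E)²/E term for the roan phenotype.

6.845

With incomplete dominance, a heterozygote × heterozygote cross gives a 1:2:1 phenotypic ratio.
The 1:2:1 ratio has 4 parts, so with N = 400 the expected counts are:
  red: 400 × 1/4 = 100
  roan: 400 × 2/4 = 200
  white: 400 × 1/4 = 100
Contribution of roan: (237 − 200)² / 200 = 6.8450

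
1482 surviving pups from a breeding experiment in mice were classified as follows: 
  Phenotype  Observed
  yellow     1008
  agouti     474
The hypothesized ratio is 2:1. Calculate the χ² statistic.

The 2:1 ratio has 3 parts, so with N = 1482 the expected counts are:
  yellow: 1482 × 2/3 = 988
  agouti: 1482 × 1/3 = 494
χ² = Σ (O − E)² / E
  yellow: (1008 − 988)² / 988 = 0.4049
  agouti: (474 − 494)² / 494 = 0.8097
χ² = 0.4049 + 0.8097 = 1.2146 ≈ 1.215

1.215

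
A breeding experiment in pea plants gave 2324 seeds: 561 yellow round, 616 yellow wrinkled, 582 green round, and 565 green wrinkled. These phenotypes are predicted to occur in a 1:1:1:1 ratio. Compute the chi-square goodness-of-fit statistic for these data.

Expected counts for N = 2324 under a 1:1:1:1 ratio (total parts = 4):
  yellow round: 2324 × 1/4 = 581
  yellow wrinkled: 2324 × 1/4 = 581
  green round: 2324 × 1/4 = 581
  green wrinkled: 2324 × 1/4 = 581
χ² = Σ (O − E)² / E
  yellow round: (561 − 581)² / 581 = 0.6885
  yellow wrinkled: (616 − 581)² / 581 = 2.1084
  green round: (582 − 581)² / 581 = 0.0017
  green wrinkled: (565 − 581)² / 581 = 0.4406
χ² = 0.6885 + 2.1084 + 0.0017 + 0.4406 = 3.2392 ≈ 3.239

3.239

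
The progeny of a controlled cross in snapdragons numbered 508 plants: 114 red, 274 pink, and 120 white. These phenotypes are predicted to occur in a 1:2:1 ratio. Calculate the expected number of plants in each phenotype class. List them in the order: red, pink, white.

127, 254, 127

Expected counts for N = 508 under a 1:2:1 ratio (total parts = 4):
  red: 508 × 1/4 = 127
  pink: 508 × 2/4 = 254
  white: 508 × 1/4 = 127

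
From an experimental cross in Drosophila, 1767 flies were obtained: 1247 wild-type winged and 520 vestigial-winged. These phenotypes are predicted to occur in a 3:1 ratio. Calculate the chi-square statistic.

18.481

Under the 3:1 hypothesis (Σ ratio = 4, N = 1767):
  wild-type winged: 1767 × 3/4 = 1325.25
  vestigial-winged: 1767 × 1/4 = 441.75
χ² = Σ (O − E)² / E
  wild-type winged: (1247 − 1325.25)² / 1325.25 = 4.6203
  vestigial-winged: (520 − 441.75)² / 441.75 = 13.8609
χ² = 4.6203 + 13.8609 = 18.4812 ≈ 18.481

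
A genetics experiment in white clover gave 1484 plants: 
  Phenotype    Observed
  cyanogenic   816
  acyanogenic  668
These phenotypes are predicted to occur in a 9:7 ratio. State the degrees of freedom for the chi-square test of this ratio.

1

A goodness-of-fit test with 2 phenotype classes has df = 2 − 1 = 1.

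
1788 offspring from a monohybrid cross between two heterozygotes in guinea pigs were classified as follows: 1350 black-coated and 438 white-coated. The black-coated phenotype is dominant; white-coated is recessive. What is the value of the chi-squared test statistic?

For a monohybrid cross between heterozygotes with complete dominance, the expected phenotypic ratio is 3:1.
Total ratio parts = 4. Expected numbers out of 1788:
  black-coated: 1788 × 3/4 = 1341
  white-coated: 1788 × 1/4 = 447
χ² = Σ (O − E)² / E
  black-coated: (1350 − 1341)² / 1341 = 0.0604
  white-coated: (438 − 447)² / 447 = 0.1812
χ² = 0.0604 + 0.1812 = 0.2416 ≈ 0.242

0.242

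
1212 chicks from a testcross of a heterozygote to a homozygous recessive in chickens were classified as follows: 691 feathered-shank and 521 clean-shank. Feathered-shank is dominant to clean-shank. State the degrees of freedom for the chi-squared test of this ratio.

1

A testcross of a heterozygote (Aa × aa) gives a 1:1 phenotypic ratio.
A goodness-of-fit test with 2 phenotype classes has df = 2 − 1 = 1.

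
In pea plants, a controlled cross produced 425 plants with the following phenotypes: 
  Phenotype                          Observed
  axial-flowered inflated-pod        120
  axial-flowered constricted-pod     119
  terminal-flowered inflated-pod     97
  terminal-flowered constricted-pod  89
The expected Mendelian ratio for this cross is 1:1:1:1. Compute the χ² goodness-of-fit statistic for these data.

Total ratio parts = 4. Expected numbers out of 425:
  axial-flowered inflated-pod: 425 × 1/4 = 106.25
  axial-flowered constricted-pod: 425 × 1/4 = 106.25
  terminal-flowered inflated-pod: 425 × 1/4 = 106.25
  terminal-flowered constricted-pod: 425 × 1/4 = 106.25
χ² = Σ (O − E)² / E
  axial-flowered inflated-pod: (120 − 106.25)² / 106.25 = 1.7794
  axial-flowered constricted-pod: (119 − 106.25)² / 106.25 = 1.5300
  terminal-flowered inflated-pod: (97 − 106.25)² / 106.25 = 0.8053
  terminal-flowered constricted-pod: (89 − 106.25)² / 106.25 = 2.8006
χ² = 1.7794 + 1.5300 + 0.8053 + 2.8006 = 6.9153 ≈ 6.915

6.915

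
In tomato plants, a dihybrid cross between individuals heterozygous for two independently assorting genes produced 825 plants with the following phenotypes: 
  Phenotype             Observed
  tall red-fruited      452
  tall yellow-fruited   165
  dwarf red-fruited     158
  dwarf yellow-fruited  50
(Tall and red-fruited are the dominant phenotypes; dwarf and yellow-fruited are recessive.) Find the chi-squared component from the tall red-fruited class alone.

0.314

A dihybrid F₂ with independent assortment and complete dominance at both loci gives a 9:3:3:1 phenotypic ratio.
Under the 9:3:3:1 hypothesis (Σ ratio = 16, N = 825):
  tall red-fruited: 825 × 9/16 = 464.0625
  tall yellow-fruited: 825 × 3/16 = 154.6875
  dwarf red-fruited: 825 × 3/16 = 154.6875
  dwarf yellow-fruited: 825 × 1/16 = 51.5625
Contribution of tall red-fruited: (452 − 464.0625)² / 464.0625 = 0.3135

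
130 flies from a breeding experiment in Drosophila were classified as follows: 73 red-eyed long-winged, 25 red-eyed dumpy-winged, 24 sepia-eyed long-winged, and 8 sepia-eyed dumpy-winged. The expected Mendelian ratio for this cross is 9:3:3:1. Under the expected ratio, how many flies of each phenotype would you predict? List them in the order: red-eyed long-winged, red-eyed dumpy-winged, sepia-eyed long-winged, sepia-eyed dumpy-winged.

73.125, 24.375, 24.375, 8.125

Total ratio parts = 16. Expected numbers out of 130:
  red-eyed long-winged: 130 × 9/16 = 73.125
  red-eyed dumpy-winged: 130 × 3/16 = 24.375
  sepia-eyed long-winged: 130 × 3/16 = 24.375
  sepia-eyed dumpy-winged: 130 × 1/16 = 8.125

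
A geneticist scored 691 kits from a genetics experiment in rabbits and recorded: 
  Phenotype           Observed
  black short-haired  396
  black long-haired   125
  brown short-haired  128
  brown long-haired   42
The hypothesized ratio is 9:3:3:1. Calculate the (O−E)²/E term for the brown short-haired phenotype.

Under the 9:3:3:1 hypothesis (Σ ratio = 16, N = 691):
  black short-haired: 691 × 9/16 = 388.6875
  black long-haired: 691 × 3/16 = 129.5625
  brown short-haired: 691 × 3/16 = 129.5625
  brown long-haired: 691 × 1/16 = 43.1875
Contribution of brown short-haired: (128 − 129.5625)² / 129.5625 = 0.0188

0.019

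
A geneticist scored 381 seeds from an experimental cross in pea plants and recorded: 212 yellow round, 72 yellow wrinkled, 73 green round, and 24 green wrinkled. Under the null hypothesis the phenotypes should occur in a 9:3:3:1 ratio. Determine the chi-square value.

0.065

Total ratio parts = 16. Expected numbers out of 381:
  yellow round: 381 × 9/16 = 214.3125
  yellow wrinkled: 381 × 3/16 = 71.4375
  green round: 381 × 3/16 = 71.4375
  green wrinkled: 381 × 1/16 = 23.8125
χ² = Σ (O − E)² / E
  yellow round: (212 − 214.3125)² / 214.3125 = 0.0250
  yellow wrinkled: (72 − 71.4375)² / 71.4375 = 0.0044
  green round: (73 − 71.4375)² / 71.4375 = 0.0342
  green wrinkled: (24 − 23.8125)² / 23.8125 = 0.0015
χ² = 0.0250 + 0.0044 + 0.0342 + 0.0015 = 0.0651 ≈ 0.065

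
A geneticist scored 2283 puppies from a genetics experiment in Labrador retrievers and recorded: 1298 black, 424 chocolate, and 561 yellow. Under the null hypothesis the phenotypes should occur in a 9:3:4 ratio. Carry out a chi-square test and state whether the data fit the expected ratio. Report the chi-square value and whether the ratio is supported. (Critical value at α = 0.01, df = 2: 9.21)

0.354; consistent

Expected counts for N = 2283 under a 9:3:4 ratio (total parts = 16):
  black: 2283 × 9/16 = 1284.1875
  chocolate: 2283 × 3/16 = 428.0625
  yellow: 2283 × 4/16 = 570.75
χ² = Σ (O − E)² / E
  black: (1298 − 1284.1875)² / 1284.1875 = 0.1486
  chocolate: (424 − 428.0625)² / 428.0625 = 0.0386
  yellow: (561 − 570.75)² / 570.75 = 0.1666
χ² = 0.1486 + 0.0386 + 0.1666 = 0.3538 ≈ 0.354
Degrees of freedom = 3 − 1 = 2; critical value at α = 0.01 is 9.21.
Since 0.354 < 9.21, we fail to reject the null hypothesis — the data are consistent with the 9:3:4 ratio.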